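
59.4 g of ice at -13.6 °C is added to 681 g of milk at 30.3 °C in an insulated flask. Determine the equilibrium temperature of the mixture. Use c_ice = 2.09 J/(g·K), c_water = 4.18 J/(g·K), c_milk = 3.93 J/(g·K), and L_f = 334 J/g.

T_f ≈ 20.4 °C

Net heat exchanged in the isolated system is zero:
warm ice to 0 °C: 59.4×2.09×(0 − (-13.6)) = 1688.4; fusion: m_ice L_f = 59.4×334 = 19840; meltwater 0→T: 59.4×4.18×T = 248.29 T; milk cools: 681×3.93×(T − 30.3) = 2676.3(T − 30.3)
2924.6 T = 81093 − 21528 = 59565
T ≈ 20.37 °C — above 0 °C, consistent with complete melting.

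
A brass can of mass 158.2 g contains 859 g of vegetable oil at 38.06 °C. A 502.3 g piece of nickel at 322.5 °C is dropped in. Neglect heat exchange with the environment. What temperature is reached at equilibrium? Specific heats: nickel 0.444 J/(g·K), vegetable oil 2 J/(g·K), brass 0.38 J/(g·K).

Energy conservation, ΣQ = 0:
502.3×0.444×(T − 322.5) + 859×2×(T − 38.06) + 158.2×0.38×(T − 38.06) = 0
(223.02 + 1718 + 60.12) T = 223.02×322.5 + 1718×38.06 + 60.12×38.06
T ≈ 69.76 °C

T_f ≈ 69.8 °C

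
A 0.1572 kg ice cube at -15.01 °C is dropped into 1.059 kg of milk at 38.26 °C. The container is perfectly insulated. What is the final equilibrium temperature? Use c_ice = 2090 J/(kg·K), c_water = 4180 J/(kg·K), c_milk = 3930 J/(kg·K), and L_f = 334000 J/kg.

Net heat exchanged in the isolated system is zero:
warm ice to 0 °C: 0.1572·2090·(0 − (-15.01)) = 4931.5
  melt ice: 0.1572·334000 = 52505
  warm the meltwater: 657.1 T
  milk cools: 1.059·3930·(T − 38.26) = 4161.9(T − 38.26)
4819 T = 159233 − 57436 = 101797
T ≈ 21.12 °C (positive, so assuming full melt was valid).

T_f ≈ 21.1 °C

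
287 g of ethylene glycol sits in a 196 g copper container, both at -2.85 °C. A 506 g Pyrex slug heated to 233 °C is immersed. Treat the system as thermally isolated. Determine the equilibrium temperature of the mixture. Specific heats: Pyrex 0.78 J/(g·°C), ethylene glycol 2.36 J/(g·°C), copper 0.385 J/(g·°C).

Taking heat into each body as positive, Σ m c ΔT = 0:
506×0.78×(T − 233) + 287×2.36×(T − (-2.85)) + 196×0.385×(T − (-2.85)) = 0
1147.5 T = 89815
T = 89815/1147.5 ≈ 78.27 °C

T_f ≈ 78.3 °C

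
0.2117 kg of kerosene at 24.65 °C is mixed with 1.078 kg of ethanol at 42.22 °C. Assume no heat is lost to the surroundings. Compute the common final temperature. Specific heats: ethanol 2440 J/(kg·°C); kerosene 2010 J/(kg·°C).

T_f ≈ 39.8 °C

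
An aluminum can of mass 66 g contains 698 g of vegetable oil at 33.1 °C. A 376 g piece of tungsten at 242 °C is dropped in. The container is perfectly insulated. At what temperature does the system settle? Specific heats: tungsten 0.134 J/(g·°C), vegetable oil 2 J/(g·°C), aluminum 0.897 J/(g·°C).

T_f ≈ 40.1 °C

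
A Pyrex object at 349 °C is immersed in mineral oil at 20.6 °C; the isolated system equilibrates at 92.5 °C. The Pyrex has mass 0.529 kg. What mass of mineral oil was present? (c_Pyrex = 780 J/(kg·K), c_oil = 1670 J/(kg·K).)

Let T be the final temperature. ΣQ_i = 0:
0.529×780×(92.5 − 349) + m×1670×(92.5 − 20.6) = 0
120073 m = 105837
m = 105837/120073 ≈ 0.8814 kg

m ≈ 0.881 kg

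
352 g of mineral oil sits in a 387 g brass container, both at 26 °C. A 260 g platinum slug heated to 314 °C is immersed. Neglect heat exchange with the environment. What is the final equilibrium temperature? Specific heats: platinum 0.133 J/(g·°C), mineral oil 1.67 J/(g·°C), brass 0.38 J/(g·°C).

T_f ≈ 38.9 °C

Net heat exchanged in the isolated system is zero:
260*0.133*(T − 314) + 352*1.67*(T − 26) + 387*0.38*(T − 26) = 0
34.58(T − 314) + 587.84(T − 26) + 147.06(T − 26) = 0
769.48 T = 29966
T = 29966/769.48 ≈ 38.94 °C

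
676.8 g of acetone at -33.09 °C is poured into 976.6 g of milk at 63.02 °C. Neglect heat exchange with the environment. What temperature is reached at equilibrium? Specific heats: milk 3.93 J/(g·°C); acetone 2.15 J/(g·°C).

T_f ≈ 36.6 °C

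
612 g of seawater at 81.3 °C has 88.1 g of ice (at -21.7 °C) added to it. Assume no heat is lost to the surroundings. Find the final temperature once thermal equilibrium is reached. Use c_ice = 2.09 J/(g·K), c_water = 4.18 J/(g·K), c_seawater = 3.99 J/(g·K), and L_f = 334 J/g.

T_f ≈ 58.8 °C

Energy balance with sensible and latent terms:
ice -21.7→0 °C: 88.1×2.09×21.7 = 3995.6
  latent heat to melt: 88.1×334 = 29425
  warm the meltwater: 368.26 T
  seawater: 2441.9(T − 81.3)
2810.1 T = 198525 − 33421 = 165104
T ≈ 58.75 °C (positive, so assuming full melt was valid).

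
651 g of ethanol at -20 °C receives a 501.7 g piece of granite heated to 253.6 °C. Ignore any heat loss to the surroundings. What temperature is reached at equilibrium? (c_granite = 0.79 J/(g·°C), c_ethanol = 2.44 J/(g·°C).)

Setting the total heat transfer to zero:
501.7*0.79*(T − 253.6) + 651*2.44*(T − (-20)) = 0
(396.34 + 1588.4) T = 396.34*253.6 + 1588.4*(-20)
T = 68744/1984.8 ≈ 34.64 °C

T_f ≈ 34.6 °C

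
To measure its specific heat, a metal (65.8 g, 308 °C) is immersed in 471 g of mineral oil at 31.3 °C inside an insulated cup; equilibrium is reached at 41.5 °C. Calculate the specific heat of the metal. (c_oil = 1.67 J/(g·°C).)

c ≈ 0.458 J/(g·°C)

Let T be the final temperature. ΣQ_i = 0:
65.8×c×(41.5 − 308) + 471×1.67×(41.5 − 31.3) = 0
-17536 c = -8023
c = -8023/-17536 ≈ 0.4575 J/(g·°C)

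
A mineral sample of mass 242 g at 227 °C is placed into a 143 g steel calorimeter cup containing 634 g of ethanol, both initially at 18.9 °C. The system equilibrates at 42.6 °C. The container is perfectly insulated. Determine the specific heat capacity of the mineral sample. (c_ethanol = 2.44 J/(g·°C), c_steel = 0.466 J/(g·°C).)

Net heat exchanged in the isolated system is zero:
242×c×(42.6 − 227) + 634×2.44×(42.6 − 18.9) + 143×0.466×(42.6 − 18.9) = 0
-44625 c = -38242
c = -38242/-44625 ≈ 0.857 J/(g·°C)

c ≈ 0.857 J/(g·°C)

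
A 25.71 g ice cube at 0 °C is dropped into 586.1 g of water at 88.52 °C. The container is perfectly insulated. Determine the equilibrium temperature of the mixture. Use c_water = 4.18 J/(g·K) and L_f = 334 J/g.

T_f ≈ 81.4 °C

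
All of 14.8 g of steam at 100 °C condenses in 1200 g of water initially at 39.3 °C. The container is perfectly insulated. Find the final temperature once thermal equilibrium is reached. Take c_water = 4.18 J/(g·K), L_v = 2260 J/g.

T_f ≈ 46.6 °C

Let T be the final temperature. ΣQ_i = 0:
condense steam: −14.8·2260 = −33448; condensed water 100 °C→T: 61.86(T − 100); original water: 5016(T − 39.3)
5077.9 T = 33448 + 6186.4 + 197129 = 236763
T ≈ 46.63 °C — below 100 °C, confirming all the steam condensed.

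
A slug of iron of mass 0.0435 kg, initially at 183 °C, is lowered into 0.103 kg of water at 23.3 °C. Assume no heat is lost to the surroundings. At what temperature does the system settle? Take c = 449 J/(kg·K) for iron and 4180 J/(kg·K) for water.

T_f ≈ 30.2 °C

Net heat exchanged in the isolated system is zero:
0.0435*449*(T − 183) + 0.103*4180*(T − 23.3) = 0
450.07 T = 13606
T ≈ 30.23 °C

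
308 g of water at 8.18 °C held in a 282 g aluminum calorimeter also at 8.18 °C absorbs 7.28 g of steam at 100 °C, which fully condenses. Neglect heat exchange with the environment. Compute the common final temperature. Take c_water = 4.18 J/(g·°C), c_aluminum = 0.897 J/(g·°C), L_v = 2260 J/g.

T_f ≈ 20.4 °C

Let T be the final temperature. ΣQ_i = 0:
condense steam: −7.28·2260 = −16453
  condensate cools 100→T: 7.28·4.18·(T − 100) = 30.43(T − 100)
  original water: 1287.4(T − 8.18)
  cup: 252.95(T − 8.18)
1570.8 T = 16453 + 3043 + 12600 = 32096
T ≈ 20.43 °C — below 100 °C, confirming all the steam condensed.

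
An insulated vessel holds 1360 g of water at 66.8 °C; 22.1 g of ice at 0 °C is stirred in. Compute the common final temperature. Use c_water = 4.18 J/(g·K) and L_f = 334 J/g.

T_f ≈ 64.5 °C

Taking heat into each body as positive, Σ m c ΔT = 0:
fusion: m_ice L_f = 22.1·334 = 7381.4
  warm the meltwater: 92.38 T
  water cools: 1360·4.18·(T − 66.8) = 5684.8(T − 66.8)
5777.2 T = 379745 − 7381.4 = 372363
T ≈ 64.45 °C (positive, so assuming full melt was valid).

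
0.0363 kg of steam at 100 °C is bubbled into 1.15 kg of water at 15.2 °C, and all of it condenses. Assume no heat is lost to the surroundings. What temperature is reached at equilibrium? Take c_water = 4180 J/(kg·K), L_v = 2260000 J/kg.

Net heat exchanged in the isolated system is zero:
steam→water at 100 °C releases m L_v = 0.0363×2260000 = 82038
  condensate cools 100→T: 0.0363×4180×(T − 100) = 151.73(T − 100)
  water warms: 1.15×4180×(T − 15.2) = 4807(T − 15.2)
4958.7 T = 82038 + 15173 + 73066 = 170278
T ≈ 34.34 °C (< 100 °C, so full condensation is consistent).

T_f ≈ 34.3 °C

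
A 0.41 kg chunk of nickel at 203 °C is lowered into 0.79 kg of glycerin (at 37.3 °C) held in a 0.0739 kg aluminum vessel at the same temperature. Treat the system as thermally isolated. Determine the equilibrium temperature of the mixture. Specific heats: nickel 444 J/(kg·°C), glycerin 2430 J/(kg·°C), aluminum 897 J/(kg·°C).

T_f ≈ 51.2 °C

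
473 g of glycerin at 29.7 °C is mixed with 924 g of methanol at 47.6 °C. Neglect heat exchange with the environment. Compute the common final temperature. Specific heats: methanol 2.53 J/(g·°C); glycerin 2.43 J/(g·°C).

Conservation of energy gives ΣQ = 0:
924×2.53×(T − 47.6) + 473×2.43×(T − 29.7) = 0
2337.7(T − 47.6) + 1149.4(T − 29.7) = 0
(2337.7 + 1149.4) T = 2337.7×47.6 + 1149.4×29.7
T = 145412/3487.1 ≈ 41.70 °C

T_f ≈ 41.7 °C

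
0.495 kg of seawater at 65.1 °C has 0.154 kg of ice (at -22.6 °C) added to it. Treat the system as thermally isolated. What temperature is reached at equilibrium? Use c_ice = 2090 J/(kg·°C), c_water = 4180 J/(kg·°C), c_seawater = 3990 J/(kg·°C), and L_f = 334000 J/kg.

T_f ≈ 26.7 °C

Conservation of energy gives ΣQ = 0:
warm ice to 0 °C: 0.154·2090·(0 − (-22.6)) = 7274; melt ice: 0.154·334000 = 51436; meltwater 0→T: 0.154·4180·T = 643.72 T; seawater cools: 0.495·3990·(T − 65.1) = 1975(T − 65.1)
2618.8 T = 128576 − 58710 = 69866
T ≈ 26.68 °C. Since T > 0 °C, the all-ice-melts assumption holds.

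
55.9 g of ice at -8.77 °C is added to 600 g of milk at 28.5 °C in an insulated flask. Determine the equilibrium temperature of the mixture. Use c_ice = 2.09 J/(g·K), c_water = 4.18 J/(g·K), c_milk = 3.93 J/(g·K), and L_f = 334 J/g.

T_f ≈ 18.3 °C

Energy balance with sensible and latent terms:
warm ice to 0 °C: 55.9×2.09×(0 − (-8.77)) = 1024.6; latent heat to melt: 55.9×334 = 18671; meltwater 0→T: 55.9×4.18×T = 233.66 T; milk: 2358(T − 28.5)
2591.7 T = 67203 − 19695 = 47508
T ≈ 18.33 °C (positive, so assuming full melt was valid).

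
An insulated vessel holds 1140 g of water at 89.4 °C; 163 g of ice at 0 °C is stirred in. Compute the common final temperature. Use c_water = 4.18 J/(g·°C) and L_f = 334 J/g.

T_f ≈ 68.2 °C

Energy balance with sensible and latent terms:
latent heat to melt: 163·334 = 54442
  warm the meltwater: 681.34 T
  water: 4765.2(T − 89.4)
5446.5 T = 426009 − 54442 = 371567
T ≈ 68.22 °C. Since T > 0 °C, the all-ice-melts assumption holds.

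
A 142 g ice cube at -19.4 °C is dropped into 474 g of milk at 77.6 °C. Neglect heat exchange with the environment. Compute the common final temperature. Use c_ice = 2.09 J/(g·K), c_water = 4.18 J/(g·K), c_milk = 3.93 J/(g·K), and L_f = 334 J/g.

T_f ≈ 37.2 °C

Energy conservation, ΣQ = 0:
ice -19.4→0 °C: 142×2.09×19.4 = 5757.5
  fusion: m_ice L_f = 142×334 = 47428
  warm the meltwater: 593.56 T
  milk: 1862.8(T − 77.6)
2456.4 T = 144555 − 53186 = 91369
T ≈ 37.20 °C — above 0 °C, consistent with complete melting.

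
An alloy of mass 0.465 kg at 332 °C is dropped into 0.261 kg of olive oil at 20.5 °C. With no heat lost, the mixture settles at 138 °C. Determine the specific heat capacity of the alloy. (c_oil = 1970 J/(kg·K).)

c ≈ 670 J/(kg·K)

m_s c (T_s − T_f) = m_oil c_oil (T_f − T_0):
0.465×c×(332 − 138) = 0.261×1970×(138 − 20.5)
90.21 c = 60415  ⇒  c ≈ 669.7 J/(kg·K)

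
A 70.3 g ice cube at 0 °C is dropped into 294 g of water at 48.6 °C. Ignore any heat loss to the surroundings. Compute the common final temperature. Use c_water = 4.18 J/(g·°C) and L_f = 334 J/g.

T_f ≈ 23.8 °C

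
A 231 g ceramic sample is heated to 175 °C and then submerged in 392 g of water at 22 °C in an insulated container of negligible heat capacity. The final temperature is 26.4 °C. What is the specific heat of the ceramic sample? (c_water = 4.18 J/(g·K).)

c ≈ 0.21 J/(g·K)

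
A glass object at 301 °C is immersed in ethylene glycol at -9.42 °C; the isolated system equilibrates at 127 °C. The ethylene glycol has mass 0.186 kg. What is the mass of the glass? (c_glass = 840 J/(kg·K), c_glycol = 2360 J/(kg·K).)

Heat gained plus heat lost sum to zero:
m·840·(127 − 301) + 0.186·2360·(127 − (-9.42)) = 0
-146160 m = -59883
m = -59883/-146160 ≈ 0.4097 kg

m ≈ 0.41 kg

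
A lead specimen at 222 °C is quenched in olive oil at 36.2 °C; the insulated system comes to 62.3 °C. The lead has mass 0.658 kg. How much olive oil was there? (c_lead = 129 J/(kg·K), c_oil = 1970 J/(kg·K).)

m ≈ 0.264 kg

Heat lost by the lead = heat gained by the oil:
0.658×129×(222 − 62.3) = m×1970×(62.3 − 36.2)
51417 m = 13556  ⇒  m ≈ 0.2636 kg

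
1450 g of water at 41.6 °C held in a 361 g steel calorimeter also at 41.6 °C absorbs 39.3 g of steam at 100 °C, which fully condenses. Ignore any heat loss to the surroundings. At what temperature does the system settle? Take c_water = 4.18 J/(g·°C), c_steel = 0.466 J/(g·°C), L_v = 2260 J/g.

T_f ≈ 57.0 °C

Taking heat into each body as positive, Σ m c ΔT = 0:
steam→water at 100 °C releases m L_v = 39.3·2260 = 88818
  condensed water 100 °C→T: 164.27(T − 100)
  water warms: 1450·4.18·(T − 41.6) = 6061(T − 41.6)
  steel cup: 361·0.466·(T − 41.6) = 168.23(T − 41.6)
6393.5 T = 88818 + 16427 + 259136 = 364381
T ≈ 56.99 °C — below 100 °C, confirming all the steam condensed.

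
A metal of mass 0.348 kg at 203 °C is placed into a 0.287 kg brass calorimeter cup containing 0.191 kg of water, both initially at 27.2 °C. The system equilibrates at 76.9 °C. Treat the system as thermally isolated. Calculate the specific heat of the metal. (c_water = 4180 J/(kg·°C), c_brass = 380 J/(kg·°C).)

c ≈ 1030 J/(kg·°C)

Conservation of energy gives ΣQ = 0:
0.348×c×(76.9 − 203) + 0.191×4180×(76.9 − 27.2) + 0.287×380×(76.9 − 27.2) = 0
-43.88 c = -45100
c = -45100/-43.88 ≈ 1028 J/(kg·°C)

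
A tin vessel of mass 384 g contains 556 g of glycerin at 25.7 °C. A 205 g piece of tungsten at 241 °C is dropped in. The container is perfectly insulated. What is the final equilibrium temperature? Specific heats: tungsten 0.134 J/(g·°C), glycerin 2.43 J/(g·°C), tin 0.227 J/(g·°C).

T_f ≈ 29.7 °C

Conservation of energy gives ΣQ = 0:
205×0.134×(T − 241) + 556×2.43×(T − 25.7) + 384×0.227×(T − 25.7) = 0
1465.7 T = 43583
T = 43583/1465.7 ≈ 29.74 °C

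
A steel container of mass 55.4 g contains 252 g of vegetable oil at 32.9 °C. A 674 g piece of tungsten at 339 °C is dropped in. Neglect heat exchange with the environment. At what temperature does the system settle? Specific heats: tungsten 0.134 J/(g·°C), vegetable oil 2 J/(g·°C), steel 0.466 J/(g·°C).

T_f = Σ m_i c_i T_i / Σ m_i c_i:
T_f = (90.32*339 + 504*32.9 + 25.82*32.9) / (90.32 + 504 + 25.82)
    = 48048 / 620.13 ≈ 77.48 °C

T_f ≈ 77.5 °C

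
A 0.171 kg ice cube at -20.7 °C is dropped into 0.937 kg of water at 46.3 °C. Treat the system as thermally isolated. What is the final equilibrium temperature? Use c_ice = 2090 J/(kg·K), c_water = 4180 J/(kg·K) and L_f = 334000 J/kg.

Sum of m c ΔT and latent-heat terms is zero:
warm ice to 0 °C: 0.171·2090·(0 − (-20.7)) = 7398
  fusion: m_ice L_f = 0.171·334000 = 57114
  warm the meltwater: 714.78 T
  water: 3916.7(T − 46.3)
4631.4 T = 181341 − 64512 = 116829
T ≈ 25.23 °C (positive, so assuming full melt was valid).

T_f ≈ 25.2 °C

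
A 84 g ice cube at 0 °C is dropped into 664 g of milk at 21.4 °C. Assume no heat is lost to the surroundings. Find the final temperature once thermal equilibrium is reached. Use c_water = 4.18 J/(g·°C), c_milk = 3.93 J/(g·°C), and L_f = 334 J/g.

T_f ≈ 9.4 °C

Heat gained plus heat lost sum to zero:
fusion: m_ice L_f = 84·334 = 28056; warm the meltwater: 351.12 T; milk cools: 664·3.93·(T − 21.4) = 2609.5(T − 21.4)
2960.6 T = 55844 − 28056 = 27788
T ≈ 9.39 °C (positive, so assuming full melt was valid).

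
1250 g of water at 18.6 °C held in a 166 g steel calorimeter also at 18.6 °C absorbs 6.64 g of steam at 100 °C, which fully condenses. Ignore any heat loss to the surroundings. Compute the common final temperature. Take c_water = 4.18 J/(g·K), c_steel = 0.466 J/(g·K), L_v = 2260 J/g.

T_f ≈ 21.8 °C

Taking heat into each body as positive, Σ m c ΔT = 0:
condense steam: −6.64×2260 = −15006
  condensate cools 100→T: 6.64×4.18×(T − 100) = 27.76(T − 100)
  water warms: 1250×4.18×(T − 18.6) = 5225(T − 18.6)
  cup: 77.36(T − 18.6)
5330.1 T = 15006 + 2775.5 + 98624 = 116406
T ≈ 21.84 °C (< 100 °C, so full condensation is consistent).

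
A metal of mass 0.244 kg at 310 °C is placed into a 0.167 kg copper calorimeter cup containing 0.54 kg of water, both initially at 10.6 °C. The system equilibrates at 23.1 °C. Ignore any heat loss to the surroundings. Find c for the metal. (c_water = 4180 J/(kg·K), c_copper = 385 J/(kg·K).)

c ≈ 415 J/(kg·K)

Net heat exchanged in the isolated system is zero:
0.244·c·(23.1 − 310) + 0.54·4180·(23.1 − 10.6) + 0.167·385·(23.1 − 10.6) = 0
-70 c = -29019
c = -29019/-70 ≈ 414.5 J/(kg·K)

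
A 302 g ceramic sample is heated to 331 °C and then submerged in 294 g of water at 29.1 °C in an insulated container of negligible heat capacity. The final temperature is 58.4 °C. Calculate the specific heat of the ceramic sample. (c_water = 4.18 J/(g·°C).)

Heat lost by the ceramic sample = heat gained by the water:
302×c×(331 − 58.4) = 294×4.18×(58.4 − 29.1)
82325 c = 36007  ⇒  c ≈ 0.4374 J/(g·°C)

c ≈ 0.437 J/(g·°C)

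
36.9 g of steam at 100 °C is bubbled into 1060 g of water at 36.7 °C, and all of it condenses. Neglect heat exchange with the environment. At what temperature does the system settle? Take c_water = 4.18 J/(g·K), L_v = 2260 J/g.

T_f ≈ 57.0 °C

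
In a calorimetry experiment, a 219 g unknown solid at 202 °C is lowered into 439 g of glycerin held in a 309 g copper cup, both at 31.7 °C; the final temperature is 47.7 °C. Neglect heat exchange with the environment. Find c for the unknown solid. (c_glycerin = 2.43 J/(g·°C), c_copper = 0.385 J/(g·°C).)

c ≈ 0.561 J/(g·°C)

Taking heat into each body as positive, Σ m c ΔT = 0:
219×c×(47.7 − 202) + 439×2.43×(47.7 − 31.7) + 309×0.385×(47.7 − 31.7) = 0
-33792 c = -18972
c = -18972/-33792 ≈ 0.5614 J/(g·°C)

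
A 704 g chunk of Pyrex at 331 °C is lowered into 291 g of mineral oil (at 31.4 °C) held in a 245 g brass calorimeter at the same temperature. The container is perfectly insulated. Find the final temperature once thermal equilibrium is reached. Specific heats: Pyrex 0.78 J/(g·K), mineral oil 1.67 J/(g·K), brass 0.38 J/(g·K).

Taking heat into each body as positive, Σ m c ΔT = 0:
704*0.78*(T − 331) + 291*1.67*(T − 31.4) + 245*0.38*(T − 31.4) = 0
(549.12 + 485.97 + 93.1) T = 549.12*331 + 485.97*31.4 + 93.1*31.4
T = 199942/1128.2 ≈ 177.22 °C

T_f ≈ 177.2 °C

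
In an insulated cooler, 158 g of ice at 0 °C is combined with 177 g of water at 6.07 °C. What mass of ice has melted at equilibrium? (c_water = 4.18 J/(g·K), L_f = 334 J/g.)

m_melted ≈ 13.4 g

Water can give up m c ΔT = 177·4.18·6.07 = 4491 J before reaching 0 °C.
To melt every bit of ice: 158·334 = 52772 J.
4491 J < 52772 J, so only part of the ice melts and the system sits at 0 °C.
m_melt = 4491 / L_f = 13.45 g.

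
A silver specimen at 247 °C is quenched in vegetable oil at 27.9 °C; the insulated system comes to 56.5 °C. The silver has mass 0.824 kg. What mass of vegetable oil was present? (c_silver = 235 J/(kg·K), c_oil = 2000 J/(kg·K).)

m ≈ 0.645 kg

|Q_silver| = |Q_oil|:
0.824·235·(247 − 56.5) = m·2000·(56.5 − 27.9)
57200 m = 36888  ⇒  m ≈ 0.6449 kg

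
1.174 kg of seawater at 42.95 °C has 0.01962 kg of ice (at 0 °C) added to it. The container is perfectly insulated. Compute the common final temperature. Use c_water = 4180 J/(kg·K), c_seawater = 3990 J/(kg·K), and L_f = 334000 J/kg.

T_f ≈ 40.8 °C

Net heat exchanged in the isolated system is zero:
latent heat to melt: 0.01962·334000 = 6553.1
  warm the meltwater: 82.01 T
  seawater: 4684.3(T − 42.95)
4766.3 T = 201189 − 6553.1 = 194636
T ≈ 40.84 °C (positive, so assuming full melt was valid).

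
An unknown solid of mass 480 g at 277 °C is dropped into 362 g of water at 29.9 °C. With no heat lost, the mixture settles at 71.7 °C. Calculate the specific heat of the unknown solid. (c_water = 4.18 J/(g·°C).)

c ≈ 0.642 J/(g·°C)

Net heat exchanged in the isolated system is zero:
480×c×(71.7 − 277) + 362×4.18×(71.7 − 29.9) = 0
-98544 c = -63250
c = -63250/-98544 ≈ 0.6418 J/(g·°C)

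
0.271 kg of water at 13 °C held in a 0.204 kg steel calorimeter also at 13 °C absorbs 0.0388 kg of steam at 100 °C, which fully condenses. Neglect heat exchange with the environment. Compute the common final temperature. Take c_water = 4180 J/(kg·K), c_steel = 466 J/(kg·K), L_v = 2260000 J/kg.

Net heat exchanged in the isolated system is zero:
latent heat released on condensation: 0.0388·2260000 = 87688
  condensed water 100 °C→T: 162.18(T − 100)
  water warms: 0.271·4180·(T − 13) = 1132.8(T − 13)
  steel cup: 0.204·466·(T − 13) = 95.06(T − 13)
1390 T = 87688 + 16218 + 15962 = 119868
T ≈ 86.23 °C (< 100 °C, so full condensation is consistent).

T_f ≈ 86.2 °C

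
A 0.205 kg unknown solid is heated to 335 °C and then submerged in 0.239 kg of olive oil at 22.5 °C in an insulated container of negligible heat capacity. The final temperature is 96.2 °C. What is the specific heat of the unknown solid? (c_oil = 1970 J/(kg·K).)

c ≈ 709 J/(kg·K)

Setting the total heat transfer to zero:
0.205·c·(96.2 − 335) + 0.239·1970·(96.2 − 22.5) = 0
-48.95 c = -34700
c = -34700/-48.95 ≈ 708.8 J/(kg·K)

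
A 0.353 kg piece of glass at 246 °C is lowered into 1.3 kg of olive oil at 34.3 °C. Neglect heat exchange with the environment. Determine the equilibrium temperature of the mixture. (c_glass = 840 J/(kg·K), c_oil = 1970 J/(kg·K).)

Energy conservation, ΣQ = 0:
0.353×840×(T − 246) + 1.3×1970×(T − 34.3) = 0
(296.52 + 2561) T = 296.52×246 + 2561×34.3
T = 160786 / 2857.5 = 56.3 °C

T_f ≈ 56.3 °C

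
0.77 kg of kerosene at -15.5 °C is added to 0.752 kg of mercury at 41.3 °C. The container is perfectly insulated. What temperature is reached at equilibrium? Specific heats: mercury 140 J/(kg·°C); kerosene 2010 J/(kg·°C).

T_f ≈ -11.9 °C

Heat lost by the mercury equals heat gained by the kerosene:
0.752·140·(41.3 − T) = 0.77·2010·(T − (-15.5))
105.28(41.3 − T) = 1547.7(T − (-15.5))
1653 T = -19641  ⇒  T ≈ -11.88 °C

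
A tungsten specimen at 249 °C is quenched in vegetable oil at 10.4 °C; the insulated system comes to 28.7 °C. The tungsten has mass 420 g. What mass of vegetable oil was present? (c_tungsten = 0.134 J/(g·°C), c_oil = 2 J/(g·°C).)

|Q_tungsten| = |Q_oil|:
420×0.134×(249 − 28.7) = m×2×(28.7 − 10.4)
36.6 m = 12398  ⇒  m ≈ 338.8 g

m ≈ 339 g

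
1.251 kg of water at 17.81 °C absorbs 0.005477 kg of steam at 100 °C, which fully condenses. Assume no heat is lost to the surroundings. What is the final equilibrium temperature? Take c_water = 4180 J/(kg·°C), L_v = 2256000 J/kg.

Sum of m c ΔT and latent-heat terms is zero:
latent heat released on condensation: 0.005477×2256000 = 12356
  condensed water 100 °C→T: 22.89(T − 100)
  water warms: 1.251×4180×(T − 17.81) = 5229.2(T − 17.81)
5252.1 T = 12356 + 2289.4 + 93132 = 107777
T ≈ 20.52 °C (< 100 °C, so full condensation is consistent).

T_f ≈ 20.5 °C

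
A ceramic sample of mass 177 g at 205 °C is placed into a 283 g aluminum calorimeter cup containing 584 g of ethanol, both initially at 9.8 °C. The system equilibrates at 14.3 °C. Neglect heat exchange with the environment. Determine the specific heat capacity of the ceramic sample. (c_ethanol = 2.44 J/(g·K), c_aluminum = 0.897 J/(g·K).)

c ≈ 0.224 J/(g·K)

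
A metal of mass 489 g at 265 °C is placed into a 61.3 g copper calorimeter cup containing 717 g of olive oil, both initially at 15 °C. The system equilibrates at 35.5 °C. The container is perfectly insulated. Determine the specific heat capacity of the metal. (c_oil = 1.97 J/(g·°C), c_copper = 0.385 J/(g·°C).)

Energy conservation, ΣQ = 0:
489×c×(35.5 − 265) + 717×1.97×(35.5 − 15) + 61.3×0.385×(35.5 − 15) = 0
-112226 c = -29440
c = -29440/-112226 ≈ 0.2623 J/(g·°C)

c ≈ 0.262 J/(g·°C)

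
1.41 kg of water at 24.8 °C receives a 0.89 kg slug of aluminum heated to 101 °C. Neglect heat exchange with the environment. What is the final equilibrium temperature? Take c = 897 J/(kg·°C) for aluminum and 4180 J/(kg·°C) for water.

T_f ≈ 33.9 °C

Net heat exchanged in the isolated system is zero:
0.89×897×(T − 101) + 1.41×4180×(T − 24.8) = 0
798.33(T − 101) + 5893.8(T − 24.8) = 0
(798.33 + 5893.8) T = 798.33×101 + 5893.8×24.8
T = 226798 / 6692.1 = 33.9 °C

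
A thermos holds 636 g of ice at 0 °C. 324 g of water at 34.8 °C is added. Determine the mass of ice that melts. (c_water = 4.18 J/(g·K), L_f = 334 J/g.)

Heat available from the water dropping to 0 °C: 324·4.18·34.8 = 47130 J.
Fully melting the ice requires m_ice L_f = 636·334 = 212424 J.
47130 J < 212424 J, so only part of the ice melts and the system sits at 0 °C.
m_melt = 47130 / L_f = 141.1 g.

m_melted ≈ 141 g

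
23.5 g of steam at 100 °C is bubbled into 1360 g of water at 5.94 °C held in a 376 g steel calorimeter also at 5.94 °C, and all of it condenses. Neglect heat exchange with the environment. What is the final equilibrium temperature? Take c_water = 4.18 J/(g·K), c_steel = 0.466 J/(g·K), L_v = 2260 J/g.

T_f ≈ 16.4 °C

Net heat exchanged in the isolated system is zero:
latent heat released on condensation: 23.5·2260 = 53110
  condensed water 100 °C→T: 98.23(T − 100)
  original water: 5684.8(T − 5.94)
  steel cup: 376·0.466·(T − 5.94) = 175.22(T − 5.94)
5958.2 T = 53110 + 9823 + 34808 = 97741
T ≈ 16.40 °C, under the boiling point, so the assumption holds.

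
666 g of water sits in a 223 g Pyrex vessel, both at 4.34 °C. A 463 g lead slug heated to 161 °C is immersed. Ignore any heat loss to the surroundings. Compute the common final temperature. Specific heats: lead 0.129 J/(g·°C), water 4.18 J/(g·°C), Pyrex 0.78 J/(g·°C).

Taking heat into each body as positive, Σ m c ΔT = 0:
463·0.129·(T − 161) + 666·4.18·(T − 4.34) + 223·0.78·(T − 4.34) = 0
59.73(T − 161) + 2783.9(T − 4.34) + 173.94(T − 4.34) = 0
(59.73 + 2783.9 + 173.94) T = 59.73·161 + 2783.9·4.34 + 173.94·4.34
T ≈ 7.44 °C

T_f ≈ 7.4 °C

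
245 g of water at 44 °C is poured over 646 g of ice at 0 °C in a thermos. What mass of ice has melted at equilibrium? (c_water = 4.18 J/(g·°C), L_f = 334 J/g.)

m_melted ≈ 135 g

Cooling the water to 0 °C releases 245×4.18×44 = 45060 J.
To melt every bit of ice: 646×334 = 215764 J.
That's not enough to melt it all — equilibrium is at 0 °C with ice remaining.
m_melted×334 = 45060  ⇒  m_melted ≈ 134.9 g.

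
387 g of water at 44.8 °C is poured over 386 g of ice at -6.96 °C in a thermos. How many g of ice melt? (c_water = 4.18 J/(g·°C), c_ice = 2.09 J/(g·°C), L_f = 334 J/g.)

Water can give up m c ΔT = 387·4.18·44.8 = 72471 J before reaching 0 °C.
Warming the ice to 0 °C takes 386·2.09·6.96 = 5614.9 J, leaving 66856 J for melting.
Fully melting the ice requires m_ice L_f = 386·334 = 128924 J.
That's not enough to melt it all — equilibrium is at 0 °C with ice remaining.
Mass melted = 66856/334 ≈ 200.2 g.

m_melted ≈ 200 g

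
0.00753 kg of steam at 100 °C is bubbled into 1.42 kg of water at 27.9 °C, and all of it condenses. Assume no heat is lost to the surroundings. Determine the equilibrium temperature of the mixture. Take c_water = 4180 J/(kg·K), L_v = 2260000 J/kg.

Let T be the final temperature. ΣQ_i = 0:
steam→water at 100 °C releases m L_v = 0.00753×2260000 = 17018
  condensate cools 100→T: 0.00753×4180×(T − 100) = 31.48(T − 100)
  water warms: 1.42×4180×(T − 27.9) = 5935.6(T − 27.9)
5967.1 T = 17018 + 3147.5 + 165603 = 185769
T ≈ 31.13 °C, under the boiling point, so the assumption holds.

T_f ≈ 31.1 °C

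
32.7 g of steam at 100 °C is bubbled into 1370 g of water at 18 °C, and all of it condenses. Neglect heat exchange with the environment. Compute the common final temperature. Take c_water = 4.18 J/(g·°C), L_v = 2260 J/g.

T_f ≈ 32.5 °C

Setting the total heat transfer to zero:
steam→water at 100 °C releases m L_v = 32.7×2260 = 73902; condensed water 100 °C→T: 136.69(T − 100); original water: 5726.6(T − 18)
5863.3 T = 73902 + 13669 + 103079 = 190649
T ≈ 32.52 °C, under the boiling point, so the assumption holds.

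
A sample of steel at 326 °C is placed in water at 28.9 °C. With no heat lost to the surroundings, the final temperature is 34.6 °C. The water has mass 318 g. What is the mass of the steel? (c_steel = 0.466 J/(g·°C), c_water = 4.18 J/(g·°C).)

m ≈ 55.8 g

Heat lost by the steel = heat gained by the water:
m·0.466·(326 − 34.6) = 318·4.18·(34.6 − 28.9)
135.79 m = 7576.7  ⇒  m ≈ 55.8 g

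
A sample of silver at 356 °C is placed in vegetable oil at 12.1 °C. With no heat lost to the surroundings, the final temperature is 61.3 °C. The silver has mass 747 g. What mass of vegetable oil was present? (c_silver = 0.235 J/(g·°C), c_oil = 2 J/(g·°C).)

m ≈ 526 g

Conservation of energy gives ΣQ = 0:
747·0.235·(61.3 − 356) + m·2·(61.3 − 12.1) = 0
98.4 m = 51733
m = 51733/98.4 ≈ 525.7 g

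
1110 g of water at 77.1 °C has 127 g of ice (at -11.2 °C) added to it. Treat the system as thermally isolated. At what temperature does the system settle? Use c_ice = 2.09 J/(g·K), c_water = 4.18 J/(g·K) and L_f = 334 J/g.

T_f ≈ 60.4 °C

Net heat exchanged in the isolated system is zero:
ice -11.2→0 °C: 127·2.09·11.2 = 2972.8
  fusion: m_ice L_f = 127·334 = 42418
  meltwater 0→T: 127·4.18·T = 530.86 T
  water: 4639.8(T − 77.1)
5170.7 T = 357729 − 45391 = 312338
T ≈ 60.41 °C (positive, so assuming full melt was valid).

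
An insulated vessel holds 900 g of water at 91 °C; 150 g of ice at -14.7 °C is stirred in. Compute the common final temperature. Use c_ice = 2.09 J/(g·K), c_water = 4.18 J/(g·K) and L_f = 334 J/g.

T_f ≈ 65.5 °C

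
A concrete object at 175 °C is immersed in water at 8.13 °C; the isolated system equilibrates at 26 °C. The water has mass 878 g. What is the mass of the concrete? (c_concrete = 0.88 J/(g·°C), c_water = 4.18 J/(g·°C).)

m ≈ 500 g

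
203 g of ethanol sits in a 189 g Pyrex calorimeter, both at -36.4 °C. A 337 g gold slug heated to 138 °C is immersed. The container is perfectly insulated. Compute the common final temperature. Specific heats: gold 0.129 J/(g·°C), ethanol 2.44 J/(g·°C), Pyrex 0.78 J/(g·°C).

T_f ≈ -25.4 °C

Taking heat into each body as positive, Σ m c ΔT = 0:
337×0.129×(T − 138) + 203×2.44×(T − (-36.4)) + 189×0.78×(T − (-36.4)) = 0
686.21 T = -17396
T = -17396 / 686.21 = -25.4 °C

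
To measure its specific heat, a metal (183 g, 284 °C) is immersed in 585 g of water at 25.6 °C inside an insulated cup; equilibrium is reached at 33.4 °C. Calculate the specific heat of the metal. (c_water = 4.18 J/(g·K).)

c ≈ 0.416 J/(g·K)

m_s c (T_s − T_f) = m_water c_water (T_f − T_0):
183×c×(284 − 33.4) = 585×4.18×(33.4 − 25.6)
45860 c = 19073  ⇒  c ≈ 0.4159 J/(g·K)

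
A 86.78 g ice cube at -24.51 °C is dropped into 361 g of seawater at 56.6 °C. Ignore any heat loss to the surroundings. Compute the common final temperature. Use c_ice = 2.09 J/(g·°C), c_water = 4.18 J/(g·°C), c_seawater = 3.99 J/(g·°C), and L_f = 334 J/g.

T_f ≈ 26.7 °C

Sum of m c ΔT and latent-heat terms is zero:
warm ice to 0 °C: 86.78·2.09·(0 − (-24.51)) = 4445.4; latent heat to melt: 86.78·334 = 28985; meltwater 0→T: 86.78·4.18·T = 362.74 T; seawater: 1440.4(T − 56.6)
1803.1 T = 81526 − 33430 = 48096
T ≈ 26.67 °C — above 0 °C, consistent with complete melting.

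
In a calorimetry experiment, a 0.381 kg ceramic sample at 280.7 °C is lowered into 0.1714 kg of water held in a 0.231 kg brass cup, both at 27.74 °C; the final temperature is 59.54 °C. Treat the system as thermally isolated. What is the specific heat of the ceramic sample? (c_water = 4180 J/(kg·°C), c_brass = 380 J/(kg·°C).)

Net heat exchanged in the isolated system is zero:
0.381×c×(59.54 − 280.7) + 0.1714×4180×(59.54 − 27.74) + 0.231×380×(59.54 − 27.74) = 0
-84.26 c = -25575
c = -25575/-84.26 ≈ 303.5 J/(kg·°C)

c ≈ 304 J/(kg·°C)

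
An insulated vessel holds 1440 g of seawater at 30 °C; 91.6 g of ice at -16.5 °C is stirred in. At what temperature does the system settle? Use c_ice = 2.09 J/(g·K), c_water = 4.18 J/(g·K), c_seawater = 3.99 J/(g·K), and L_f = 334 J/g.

Conservation of energy gives ΣQ = 0:
warm ice to 0 °C: 91.6·2.09·(0 − (-16.5)) = 3158.8
  latent heat to melt: 91.6·334 = 30594
  meltwater 0→T: 91.6·4.18·T = 382.89 T
  seawater cools: 1440·3.99·(T − 30) = 5745.6(T − 30)
6128.5 T = 172368 − 33753 = 138615
T ≈ 22.62 °C — above 0 °C, consistent with complete melting.

T_f ≈ 22.6 °C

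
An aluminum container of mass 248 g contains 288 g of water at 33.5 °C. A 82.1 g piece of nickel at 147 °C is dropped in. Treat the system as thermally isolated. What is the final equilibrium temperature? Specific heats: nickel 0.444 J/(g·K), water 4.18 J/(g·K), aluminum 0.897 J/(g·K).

With ΣQ=0 the equilibrium temperature is the m·c-weighted mean:
T_f = (36.45·147 + 1203.8·33.5 + 222.46·33.5) / (36.45 + 1203.8 + 222.46)
    = 53139 / 1462.7 ≈ 36.33 °C

T_f ≈ 36.3 °C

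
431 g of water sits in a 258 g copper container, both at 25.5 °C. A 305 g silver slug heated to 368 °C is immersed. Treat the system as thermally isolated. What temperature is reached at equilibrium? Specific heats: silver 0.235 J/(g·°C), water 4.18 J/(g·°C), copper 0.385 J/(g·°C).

Energy conservation, ΣQ = 0:
305×0.235×(T − 368) + 431×4.18×(T − 25.5) + 258×0.385×(T − 25.5) = 0
(71.67 + 1801.6 + 99.33) T = 71.67×368 + 1801.6×25.5 + 99.33×25.5
T = 74850 / 1972.6 = 37.9 °C

T_f ≈ 37.9 °C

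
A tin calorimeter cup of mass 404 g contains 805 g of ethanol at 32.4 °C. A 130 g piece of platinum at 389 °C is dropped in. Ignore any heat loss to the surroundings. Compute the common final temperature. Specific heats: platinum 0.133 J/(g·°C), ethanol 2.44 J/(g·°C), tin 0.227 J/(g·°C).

Energy conservation, ΣQ = 0:
130·0.133·(T − 389) + 805·2.44·(T − 32.4) + 404·0.227·(T − 32.4) = 0
17.29(T − 389) + 1964.2(T − 32.4) + 91.71(T − 32.4) = 0
2073.2 T = 73337
T = 73337 / 2073.2 = 35.4 °C

T_f ≈ 35.4 °C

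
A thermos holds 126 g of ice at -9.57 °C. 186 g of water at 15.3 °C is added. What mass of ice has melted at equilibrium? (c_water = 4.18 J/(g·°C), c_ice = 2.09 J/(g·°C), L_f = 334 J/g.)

m_melted ≈ 28.1 g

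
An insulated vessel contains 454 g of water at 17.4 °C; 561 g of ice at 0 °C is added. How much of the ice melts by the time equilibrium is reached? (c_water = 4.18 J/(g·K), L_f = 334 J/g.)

Cooling the water to 0 °C releases 454·4.18·17.4 = 33020 J.
Melting all 561 g of ice would need 561·334 = 187374 J.
33020 J < 187374 J, so only part of the ice melts and the system sits at 0 °C.
Mass melted = 33020/334 ≈ 98.86 g.

m_melted ≈ 98.9 g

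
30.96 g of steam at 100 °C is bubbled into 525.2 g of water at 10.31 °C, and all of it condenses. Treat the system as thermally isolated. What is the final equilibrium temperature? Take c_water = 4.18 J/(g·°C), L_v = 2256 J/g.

T_f ≈ 45.3 °C

Energy balance with sensible and latent terms:
steam→water at 100 °C releases m L_v = 30.96×2256 = 69846; condensate cools 100→T: 30.96×4.18×(T − 100) = 129.41(T − 100); water warms: 525.2×4.18×(T − 10.31) = 2195.3(T − 10.31)
2324.7 T = 69846 + 12941 + 22634 = 105421
T ≈ 45.35 °C — below 100 °C, confirming all the steam condensed.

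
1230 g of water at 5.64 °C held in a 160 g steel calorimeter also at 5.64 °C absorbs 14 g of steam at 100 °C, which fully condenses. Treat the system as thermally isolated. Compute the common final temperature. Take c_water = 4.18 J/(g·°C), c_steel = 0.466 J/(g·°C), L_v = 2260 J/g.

T_f ≈ 12.7 °C

Setting the total heat transfer to zero:
condense steam: −14·2260 = −31640; condensate cools 100→T: 14·4.18·(T − 100) = 58.52(T − 100); water warms: 1230·4.18·(T − 5.64) = 5141.4(T − 5.64); cup: 74.56(T − 5.64)
5274.5 T = 31640 + 5852 + 29418 = 66910
T ≈ 12.69 °C (< 100 °C, so full condensation is consistent).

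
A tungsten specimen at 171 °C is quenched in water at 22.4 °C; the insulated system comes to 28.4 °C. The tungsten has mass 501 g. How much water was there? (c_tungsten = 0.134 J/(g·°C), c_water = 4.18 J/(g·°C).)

Net heat exchanged in the isolated system is zero:
501×0.134×(28.4 − 171) + m×4.18×(28.4 − 22.4) = 0
25.08 m = 9573.3
m = 9573.3/25.08 ≈ 381.7 g

m ≈ 382 g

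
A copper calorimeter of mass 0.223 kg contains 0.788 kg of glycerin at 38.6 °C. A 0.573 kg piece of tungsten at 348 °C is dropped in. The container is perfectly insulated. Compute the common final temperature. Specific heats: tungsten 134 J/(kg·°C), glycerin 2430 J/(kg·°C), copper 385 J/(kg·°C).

T_f ≈ 50.0 °C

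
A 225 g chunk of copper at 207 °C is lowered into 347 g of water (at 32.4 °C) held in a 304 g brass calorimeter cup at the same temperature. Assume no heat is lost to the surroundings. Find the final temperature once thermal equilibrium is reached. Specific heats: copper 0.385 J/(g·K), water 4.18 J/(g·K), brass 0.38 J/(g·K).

Taking heat into each body as positive, Σ m c ΔT = 0:
225×0.385×(T − 207) + 347×4.18×(T − 32.4) + 304×0.38×(T − 32.4) = 0
86.62(T − 207) + 1450.5(T − 32.4) + 115.52(T − 32.4) = 0
1652.6 T = 68669
T = 68669/1652.6 ≈ 41.55 °C

T_f ≈ 41.6 °C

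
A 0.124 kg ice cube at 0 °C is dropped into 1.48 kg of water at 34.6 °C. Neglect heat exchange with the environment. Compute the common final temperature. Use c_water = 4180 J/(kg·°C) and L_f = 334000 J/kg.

T_f ≈ 25.7 °C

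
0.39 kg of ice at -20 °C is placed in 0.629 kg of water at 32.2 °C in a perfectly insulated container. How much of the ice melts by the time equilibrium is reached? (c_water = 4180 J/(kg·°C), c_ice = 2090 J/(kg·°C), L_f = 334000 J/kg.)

m_melted ≈ 0.205 kg

Cooling the water to 0 °C releases 0.629·4180·32.2 = 84661 J.
Warming the ice to 0 °C takes 0.39·2090·20 = 16302 J, leaving 68359 J for melting.
Fully melting the ice requires m_ice L_f = 0.39·334000 = 130260 J.
Since 68359 < 130260 J, not all the ice melts; equilibrium is at 0 °C.
Mass melted = 68359/334000 ≈ 0.2047 kg.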